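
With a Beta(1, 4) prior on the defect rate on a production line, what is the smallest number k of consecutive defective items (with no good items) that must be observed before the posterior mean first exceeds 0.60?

After k defective items and 0 good items the posterior is Beta(1+k, 4), with mean (1+k)/(1+4+k).
Set (1+k)/(5+k) > 0.60 and solve: k > (0.60·5 − 1)/(1 − 0.60) = 5.000.
The smallest integer exceeding 5.000 is 6, and checking k=6: (7)/(11) = 0.6364 > 0.60.

k = 6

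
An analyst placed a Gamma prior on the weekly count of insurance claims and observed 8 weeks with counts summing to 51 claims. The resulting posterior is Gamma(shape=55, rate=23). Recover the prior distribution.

A Gamma(α, β) prior (rate parametrization) on a Poisson rate with n observations summing to S gives posterior Gamma(α+S, β+n).
So α = 55 − 51 = 4 and β = 23 − 8 = 15.

Gamma(shape=4, rate=15)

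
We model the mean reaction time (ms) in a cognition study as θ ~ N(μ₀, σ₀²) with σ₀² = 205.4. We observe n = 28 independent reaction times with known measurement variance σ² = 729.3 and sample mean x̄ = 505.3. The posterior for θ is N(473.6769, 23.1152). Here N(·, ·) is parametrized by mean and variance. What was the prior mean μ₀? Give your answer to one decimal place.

The posterior mean is a precision-weighted average: μ_n = (τ₀μ₀ + τ_data·x̄)/(τ₀+τ_data), with τ₀=1/σ₀² and τ_data=n/σ².
Here τ₀ = 1/205.4 = 0.004869 and τ_data = 28/729.3 = 0.038393, so τ_n = 0.043262.
Rearranging for μ₀: μ₀ = (μ_n·τ_n − τ_data·x̄)/τ₀ = (473.6769·0.043262 − 0.038393·505.3) / 0.004869 = 1.092227/0.004869 ≈ 224.3.

μ₀ = 224.3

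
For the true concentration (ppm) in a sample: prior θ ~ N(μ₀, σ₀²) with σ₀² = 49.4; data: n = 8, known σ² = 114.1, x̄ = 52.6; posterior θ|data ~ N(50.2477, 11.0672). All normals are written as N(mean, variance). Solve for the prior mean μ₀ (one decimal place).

The posterior mean is a precision-weighted average: μ_n = (τ₀μ₀ + τ_data·x̄)/(τ₀+τ_data), with τ₀=1/σ₀² and τ_data=n/σ².
Here τ₀ = 1/49.4 = 0.020243 and τ_data = 8/114.1 = 0.070114, so τ_n = 0.090357.
Rearranging for μ₀: μ₀ = (μ_n·τ_n − τ_data·x̄)/τ₀ = (50.2477·0.090357 − 0.070114·52.6) / 0.020243 = 0.852235/0.020243 ≈ 42.1.

μ₀ = 42.1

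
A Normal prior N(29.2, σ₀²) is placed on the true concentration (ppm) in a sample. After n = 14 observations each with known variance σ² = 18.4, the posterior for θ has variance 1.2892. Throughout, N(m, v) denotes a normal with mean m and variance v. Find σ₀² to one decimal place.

For the Normal–Normal model with known σ², precisions add: τ_n = τ₀ + n/σ².
So 1/σ₀² = 1/1.2892 − 14/18.4 = 0.775675 − 0.760870 = 0.014805.
Hence σ₀² = 1/0.014805 ≈ 67.5.

σ₀² = 67.5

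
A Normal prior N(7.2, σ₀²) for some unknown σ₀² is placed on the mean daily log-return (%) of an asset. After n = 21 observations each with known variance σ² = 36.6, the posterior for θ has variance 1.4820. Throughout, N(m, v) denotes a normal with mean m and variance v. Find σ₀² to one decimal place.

Posterior precision equals prior precision plus data precision: 1/σ_n² = 1/σ₀² + n/σ².
So 1/σ₀² = 1/1.4820 − 21/36.6 = 0.674764 − 0.573770 = 0.100994.
Hence σ₀² = 1/0.100994 ≈ 9.9.

σ₀² = 9.9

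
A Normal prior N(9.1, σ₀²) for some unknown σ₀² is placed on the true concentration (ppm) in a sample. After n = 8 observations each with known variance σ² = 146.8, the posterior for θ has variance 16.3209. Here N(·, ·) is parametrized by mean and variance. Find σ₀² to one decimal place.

Posterior precision equals prior precision plus data precision: 1/σ_n² = 1/σ₀² + n/σ².
So 1/σ₀² = 1/16.3209 − 8/146.8 = 0.061271 − 0.054496 = 0.006775.
Hence σ₀² = 1/0.006775 ≈ 147.6.

σ₀² = 147.6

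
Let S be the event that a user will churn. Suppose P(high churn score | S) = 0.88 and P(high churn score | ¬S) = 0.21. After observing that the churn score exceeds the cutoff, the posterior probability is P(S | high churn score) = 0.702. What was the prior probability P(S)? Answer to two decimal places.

In odds form, posterior odds = prior odds × likelihood ratio, so prior odds = posterior odds ÷ LR.
Posterior odds = 0.702/(1−0.702) = 2.3557. LR = 0.88/0.21 = 4.1905.
Prior odds = 2.3557/4.1905 = 0.5622, so P(S) = 0.5622/(1+0.5622) ≈ 0.36.

P(S) = 0.36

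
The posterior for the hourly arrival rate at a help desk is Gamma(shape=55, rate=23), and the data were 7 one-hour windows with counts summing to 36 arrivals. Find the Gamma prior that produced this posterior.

Gamma(shape=19, rate=16)

A Gamma(α, β) prior (rate parametrization) on a Poisson rate with n observations summing to S gives posterior Gamma(α+S, β+n).
So α = 55 − 36 = 19 and β = 23 − 7 = 16.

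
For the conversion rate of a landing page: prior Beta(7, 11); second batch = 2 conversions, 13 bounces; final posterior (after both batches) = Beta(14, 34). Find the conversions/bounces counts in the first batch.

5 conversions and 10 bounces

Because Beta–binomial updating is additive in the counts, the combined data contributed (α_post−α_prior, β_post−β_prior) successes and failures.
Total across both batches: 14−7=7 conversions, 34−11=23 bounces.
Subtract the second batch: 7−2=5 conversions and 23−13=10 bounces.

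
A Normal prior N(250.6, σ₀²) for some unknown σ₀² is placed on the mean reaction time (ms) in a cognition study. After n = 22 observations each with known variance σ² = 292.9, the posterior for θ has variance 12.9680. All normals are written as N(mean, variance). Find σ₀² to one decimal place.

σ₀² = 499.5

For the Normal–Normal model with known σ², precisions add: τ_n = τ₀ + n/σ².
So 1/σ₀² = 1/12.9680 − 22/292.9 = 0.077113 − 0.075111 = 0.002002.
Hence σ₀² = 1/0.002002 ≈ 499.5.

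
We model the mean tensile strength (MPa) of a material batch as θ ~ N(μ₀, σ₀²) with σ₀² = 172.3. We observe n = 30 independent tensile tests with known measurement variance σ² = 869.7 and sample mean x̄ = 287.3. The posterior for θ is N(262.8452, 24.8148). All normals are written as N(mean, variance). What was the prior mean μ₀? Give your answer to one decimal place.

With known observation variance, the Normal–Normal posterior has precision τ_n = τ₀ + n/σ² and mean μ_n = (τ₀μ₀ + (n/σ²)x̄)/τ_n.
Here τ₀ = 1/172.3 = 0.005804 and τ_data = 30/869.7 = 0.034495, so τ_n = 0.040299.
Rearranging for μ₀: μ₀ = (μ_n·τ_n − τ_data·x̄)/τ₀ = (262.8452·0.040299 − 0.034495·287.3) / 0.005804 = 0.681985/0.005804 ≈ 117.5.

μ₀ = 117.5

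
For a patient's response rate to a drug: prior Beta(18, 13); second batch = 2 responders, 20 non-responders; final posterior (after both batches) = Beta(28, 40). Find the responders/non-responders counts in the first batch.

Because Beta–binomial updating is additive in the counts, the combined data contributed (α_post−α_prior, β_post−β_prior) successes and failures.
Total across both batches: 28−18=10 responders, 40−13=27 non-responders.
Subtract the second batch: 10−2=8 responders and 27−20=7 non-responders.

8 responders and 7 non-responders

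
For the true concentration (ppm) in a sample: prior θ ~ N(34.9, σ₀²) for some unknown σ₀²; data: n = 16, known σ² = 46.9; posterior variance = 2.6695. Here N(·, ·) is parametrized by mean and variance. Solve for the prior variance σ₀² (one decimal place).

Posterior precision equals prior precision plus data precision: 1/σ_n² = 1/σ₀² + n/σ².
So 1/σ₀² = 1/2.6695 − 16/46.9 = 0.374602 − 0.341151 = 0.033451.
Hence σ₀² = 1/0.033451 ≈ 29.9.

σ₀² = 29.9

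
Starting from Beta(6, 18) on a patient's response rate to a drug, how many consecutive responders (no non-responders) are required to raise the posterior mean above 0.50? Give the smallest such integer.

After k responders and 0 non-responders the posterior is Beta(6+k, 18), with mean (6+k)/(6+18+k).
Set (6+k)/(24+k) > 0.50 and solve: k > (0.50·24 − 6)/(1 − 0.50) = 12.000.
The smallest integer exceeding 12.000 is 13, and checking k=13: (19)/(37) = 0.5135 > 0.50.

k = 13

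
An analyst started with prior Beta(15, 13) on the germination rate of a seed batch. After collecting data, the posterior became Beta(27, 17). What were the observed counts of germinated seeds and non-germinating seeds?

12 germinated seeds and 4 non-germinating seeds

Under Beta–binomial conjugacy the posterior parameters are (a+s, b+f).
So s = 27 − 15 = 12 and f = 17 − 13 = 4.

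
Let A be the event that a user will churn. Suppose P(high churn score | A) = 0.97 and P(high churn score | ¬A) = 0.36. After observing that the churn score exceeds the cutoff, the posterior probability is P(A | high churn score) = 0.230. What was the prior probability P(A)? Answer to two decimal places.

P(A) = 0.10

In odds form, posterior odds = prior odds × likelihood ratio, so prior odds = posterior odds ÷ LR.
Posterior odds = 0.230/(1−0.230) = 0.2987. LR = 0.97/0.36 = 2.6944.
Prior odds = 0.2987/2.6944 = 0.1109, so P(A) = 0.1109/(1+0.1109) ≈ 0.10.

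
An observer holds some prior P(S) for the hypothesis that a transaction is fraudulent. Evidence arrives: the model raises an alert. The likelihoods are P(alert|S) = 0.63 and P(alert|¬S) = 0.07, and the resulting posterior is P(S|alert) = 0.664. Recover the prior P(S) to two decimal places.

Bayes' rule in odds form gives O(S|E) = O(S)·[P(E|S)/P(E|¬S)], hence O(S) = O(S|E)/LR.
Posterior odds = 0.664/(1−0.664) = 1.9762. LR = 0.63/0.07 = 9.0000.
Prior odds = 1.9762/9.0000 = 0.2196, so P(S) = 0.2196/(1+0.2196) ≈ 0.18.

P(S) = 0.18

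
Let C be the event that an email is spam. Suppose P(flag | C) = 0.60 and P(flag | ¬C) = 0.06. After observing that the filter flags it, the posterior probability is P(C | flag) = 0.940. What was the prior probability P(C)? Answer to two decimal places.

P(C) = 0.61

In odds form, posterior odds = prior odds × likelihood ratio, so prior odds = posterior odds ÷ LR.
Posterior odds = 0.940/(1−0.940) = 15.6667. LR = 0.60/0.06 = 10.0000.
Prior odds = 15.6667/10.0000 = 1.5667, so P(C) = 1.5667/(1+1.5667) ≈ 0.61.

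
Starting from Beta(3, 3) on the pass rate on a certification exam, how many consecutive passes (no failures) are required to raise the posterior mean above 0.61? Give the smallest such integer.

After k passes and 0 failures the posterior is Beta(3+k, 3), with mean (3+k)/(3+3+k).
Set (3+k)/(6+k) > 0.61 and solve: k > (0.61·6 − 3)/(1 − 0.61) = 1.692.
The smallest integer exceeding 1.692 is 2.

k = 2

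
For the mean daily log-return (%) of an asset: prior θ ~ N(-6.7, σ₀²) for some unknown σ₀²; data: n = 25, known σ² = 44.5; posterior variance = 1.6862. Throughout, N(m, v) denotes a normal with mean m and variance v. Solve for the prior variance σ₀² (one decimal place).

For the Normal–Normal model with known σ², precisions add: τ_n = τ₀ + n/σ².
So 1/σ₀² = 1/1.6862 − 25/44.5 = 0.593049 − 0.561798 = 0.031251.
Hence σ₀² = 1/0.031251 ≈ 32.0.

σ₀² = 32.0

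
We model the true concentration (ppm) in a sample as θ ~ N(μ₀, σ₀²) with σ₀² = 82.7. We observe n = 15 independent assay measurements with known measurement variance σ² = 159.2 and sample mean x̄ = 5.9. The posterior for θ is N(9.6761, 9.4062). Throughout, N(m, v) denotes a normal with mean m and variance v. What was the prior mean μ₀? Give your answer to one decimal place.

μ₀ = 39.1

With known observation variance, the Normal–Normal posterior has precision τ_n = τ₀ + n/σ² and mean μ_n = (τ₀μ₀ + (n/σ²)x̄)/τ_n.
Here τ₀ = 1/82.7 = 0.012092 and τ_data = 15/159.2 = 0.094221, so τ_n = 0.106313.
Rearranging for μ₀: μ₀ = (μ_n·τ_n − τ_data·x̄)/τ₀ = (9.6761·0.106313 − 0.094221·5.9) / 0.012092 = 0.472791/0.012092 ≈ 39.1.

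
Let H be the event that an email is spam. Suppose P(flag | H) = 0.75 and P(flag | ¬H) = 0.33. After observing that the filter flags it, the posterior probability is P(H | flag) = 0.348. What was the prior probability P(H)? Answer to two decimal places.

Bayes' rule in odds form gives O(H|E) = O(H)·[P(E|H)/P(E|¬H)], hence O(H) = O(H|E)/LR.
Posterior odds = 0.348/(1−0.348) = 0.5337. LR = 0.75/0.33 = 2.2727.
Prior odds = 0.5337/2.2727 = 0.2348, so P(H) = 0.2348/(1+0.2348) ≈ 0.19.

P(H) = 0.19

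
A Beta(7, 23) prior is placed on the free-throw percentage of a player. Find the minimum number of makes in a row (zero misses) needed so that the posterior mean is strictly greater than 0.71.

k = 50

After k makes and 0 misses the posterior is Beta(7+k, 23), with mean (7+k)/(7+23+k).
Set (7+k)/(30+k) > 0.71 and solve: k > (0.71·30 − 7)/(1 − 0.71) = 49.310.
The smallest integer exceeding 49.310 is 50.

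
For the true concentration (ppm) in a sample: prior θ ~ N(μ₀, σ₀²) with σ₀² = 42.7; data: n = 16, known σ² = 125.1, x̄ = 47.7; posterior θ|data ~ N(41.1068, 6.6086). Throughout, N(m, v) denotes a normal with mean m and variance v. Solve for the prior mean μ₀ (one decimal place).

μ₀ = 5.1

With known observation variance, the Normal–Normal posterior has precision τ_n = τ₀ + n/σ² and mean μ_n = (τ₀μ₀ + (n/σ²)x̄)/τ_n.
Here τ₀ = 1/42.7 = 0.023419 and τ_data = 16/125.1 = 0.127898, so τ_n = 0.151317.
Rearranging for μ₀: μ₀ = (μ_n·τ_n − τ_data·x̄)/τ₀ = (41.1068·0.151317 − 0.127898·47.7) / 0.023419 = 0.119423/0.023419 ≈ 5.1.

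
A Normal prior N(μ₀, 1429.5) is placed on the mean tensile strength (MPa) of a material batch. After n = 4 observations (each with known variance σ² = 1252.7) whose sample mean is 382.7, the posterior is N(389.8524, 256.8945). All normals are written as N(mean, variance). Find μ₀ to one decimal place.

The posterior mean is a precision-weighted average: μ_n = (τ₀μ₀ + τ_data·x̄)/(τ₀+τ_data), with τ₀=1/σ₀² and τ_data=n/σ².
Here τ₀ = 1/1429.5 = 0.000700 and τ_data = 4/1252.7 = 0.003193, so τ_n = 0.003893.
Rearranging for μ₀: μ₀ = (μ_n·τ_n − τ_data·x̄)/τ₀ = (389.8524·0.003893 − 0.003193·382.7) / 0.000700 = 0.295734/0.000700 ≈ 422.5.

μ₀ = 422.5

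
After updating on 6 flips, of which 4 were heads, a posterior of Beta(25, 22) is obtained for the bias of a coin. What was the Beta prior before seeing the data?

Under Beta–binomial conjugacy the posterior parameters are (a+s, b+f).
So a = 25 − 4 = 21 and b = 22 − 2 = 20.

Beta(21, 20)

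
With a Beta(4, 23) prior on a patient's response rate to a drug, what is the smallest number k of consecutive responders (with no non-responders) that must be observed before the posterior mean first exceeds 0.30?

After k responders and 0 non-responders the posterior is Beta(4+k, 23), with mean (4+k)/(4+23+k).
Set (4+k)/(27+k) > 0.30 and solve: k > (0.30·27 − 4)/(1 − 0.30) = 5.857.
The smallest integer exceeding 5.857 is 6.

k = 6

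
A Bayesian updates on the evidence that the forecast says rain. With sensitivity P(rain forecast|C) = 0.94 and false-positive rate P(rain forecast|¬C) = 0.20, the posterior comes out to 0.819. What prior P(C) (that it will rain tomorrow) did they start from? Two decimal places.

Bayes' rule in odds form gives O(C|E) = O(C)·[P(E|C)/P(E|¬C)], hence O(C) = O(C|E)/LR.
Posterior odds = 0.819/(1−0.819) = 4.5249. LR = 0.94/0.20 = 4.7000.
Prior odds = 4.5249/4.7000 = 0.9627, so P(C) = 0.9627/(1+0.9627) ≈ 0.49.

P(C) = 0.49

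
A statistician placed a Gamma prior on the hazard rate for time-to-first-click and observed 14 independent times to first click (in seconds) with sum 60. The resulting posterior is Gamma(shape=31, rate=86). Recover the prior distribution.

Gamma(shape=17, rate=26)

For an exponential likelihood with a Gamma(α, β) prior on the rate, n observations with total T give posterior Gamma(α+n, β+T).
So α = 31 − 14 = 17 and β = 86 − 60 = 26.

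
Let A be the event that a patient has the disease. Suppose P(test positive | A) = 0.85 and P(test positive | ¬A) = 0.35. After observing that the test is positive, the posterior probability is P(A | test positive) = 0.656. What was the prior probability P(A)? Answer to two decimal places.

In odds form, posterior odds = prior odds × likelihood ratio, so prior odds = posterior odds ÷ LR.
Posterior odds = 0.656/(1−0.656) = 1.9070. LR = 0.85/0.35 = 2.4286.
Prior odds = 1.9070/2.4286 = 0.7852, so P(A) = 0.7852/(1+0.7852) ≈ 0.44.

P(A) = 0.44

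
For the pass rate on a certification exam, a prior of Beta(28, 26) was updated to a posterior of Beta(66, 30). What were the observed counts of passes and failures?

38 passes and 4 failures

Under Beta–binomial conjugacy the posterior parameters are (a+s, b+f).
So s = 66 − 28 = 38 and f = 30 − 26 = 4.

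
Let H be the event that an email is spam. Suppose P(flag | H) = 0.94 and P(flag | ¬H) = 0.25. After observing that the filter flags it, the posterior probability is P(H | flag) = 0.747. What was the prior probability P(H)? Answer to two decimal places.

Bayes' rule in odds form gives O(H|E) = O(H)·[P(E|H)/P(E|¬H)], hence O(H) = O(H|E)/LR.
Posterior odds = 0.747/(1−0.747) = 2.9526. LR = 0.94/0.25 = 3.7600.
Prior odds = 2.9526/3.7600 = 0.7853, so P(H) = 0.7853/(1+0.7853) ≈ 0.44.

P(H) = 0.44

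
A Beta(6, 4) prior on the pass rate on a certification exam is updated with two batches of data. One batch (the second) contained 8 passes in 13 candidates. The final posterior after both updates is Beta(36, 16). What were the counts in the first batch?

Sequential conjugate updates are equivalent to a single update on the pooled data, so total successes = posterior α − prior α and total failures = posterior β − prior β.
Total across both batches: 36−6=30 passes, 16−4=12 failures.
Subtract the second batch: 30−8=22 passes and 12−5=7 failures.

22 passes and 7 failures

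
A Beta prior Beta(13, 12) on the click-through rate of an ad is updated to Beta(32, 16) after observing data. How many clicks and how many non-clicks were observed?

19 clicks and 4 non-clicks

Under Beta–binomial conjugacy the posterior parameters are (a+s, b+f).
Match parameters: s=32−13=19, f=16−12=4.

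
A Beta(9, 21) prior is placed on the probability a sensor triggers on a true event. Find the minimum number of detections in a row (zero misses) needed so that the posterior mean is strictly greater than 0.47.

k = 10

After k detections and 0 misses the posterior is Beta(9+k, 21), with mean (9+k)/(9+21+k).
Set (9+k)/(30+k) > 0.47 and solve: k > (0.47·30 − 9)/(1 − 0.47) = 9.623.
The smallest integer exceeding 9.623 is 10.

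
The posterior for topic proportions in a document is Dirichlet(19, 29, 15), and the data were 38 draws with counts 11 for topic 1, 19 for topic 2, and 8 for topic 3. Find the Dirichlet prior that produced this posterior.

For a Dirichlet(α) prior with multinomial counts c, the posterior is Dirichlet(α + c) componentwise.
Subtract each count from the matching posterior parameter: 19−11=8, 29−19=10, 15−8=7.

Dirichlet(8, 10, 7)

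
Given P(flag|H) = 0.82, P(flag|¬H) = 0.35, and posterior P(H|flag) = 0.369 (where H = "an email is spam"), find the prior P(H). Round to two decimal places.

P(H) = 0.20

Bayes' rule in odds form gives O(H|E) = O(H)·[P(E|H)/P(E|¬H)], hence O(H) = O(H|E)/LR.
Posterior odds = 0.369/(1−0.369) = 0.5848. LR = 0.82/0.35 = 2.3429.
Prior odds = 0.5848/2.3429 = 0.2496, so P(H) = 0.2496/(1+0.2496) ≈ 0.20.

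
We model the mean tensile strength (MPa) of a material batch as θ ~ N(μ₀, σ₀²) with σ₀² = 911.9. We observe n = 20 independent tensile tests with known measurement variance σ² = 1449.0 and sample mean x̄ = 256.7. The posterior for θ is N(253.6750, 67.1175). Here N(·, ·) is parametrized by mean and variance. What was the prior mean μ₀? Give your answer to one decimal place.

μ₀ = 215.6

With known observation variance, the Normal–Normal posterior has precision τ_n = τ₀ + n/σ² and mean μ_n = (τ₀μ₀ + (n/σ²)x̄)/τ_n.
Here τ₀ = 1/911.9 = 0.001097 and τ_data = 20/1449.0 = 0.013803, so τ_n = 0.014900.
Rearranging for μ₀: μ₀ = (μ_n·τ_n − τ_data·x̄)/τ₀ = (253.6750·0.014900 − 0.013803·256.7) / 0.001097 = 0.236527/0.001097 ≈ 215.6.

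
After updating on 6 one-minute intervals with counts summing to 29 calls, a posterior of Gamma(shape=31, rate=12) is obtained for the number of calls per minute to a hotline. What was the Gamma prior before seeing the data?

Gamma(shape=2, rate=6)

Gamma–Poisson conjugacy: posterior shape = α + Σxᵢ, posterior rate = β + n.
So α = 31 − 29 = 2 and β = 12 − 6 = 6.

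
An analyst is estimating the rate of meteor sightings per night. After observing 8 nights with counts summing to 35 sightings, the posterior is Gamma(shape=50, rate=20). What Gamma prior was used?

A Gamma(α, β) prior (rate parametrization) on a Poisson rate with n observations summing to S gives posterior Gamma(α+S, β+n).
So α = 50 − 35 = 15 and β = 20 − 8 = 12.

Gamma(shape=15, rate=12)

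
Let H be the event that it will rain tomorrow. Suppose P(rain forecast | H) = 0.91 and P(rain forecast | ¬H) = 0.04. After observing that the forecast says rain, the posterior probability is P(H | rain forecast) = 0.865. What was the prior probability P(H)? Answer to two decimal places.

P(H) = 0.22

In odds form, posterior odds = prior odds × likelihood ratio, so prior odds = posterior odds ÷ LR.
Posterior odds = 0.865/(1−0.865) = 6.4074. LR = 0.91/0.04 = 22.7500.
Prior odds = 6.4074/22.7500 = 0.2816, so P(H) = 0.2816/(1+0.2816) ≈ 0.22.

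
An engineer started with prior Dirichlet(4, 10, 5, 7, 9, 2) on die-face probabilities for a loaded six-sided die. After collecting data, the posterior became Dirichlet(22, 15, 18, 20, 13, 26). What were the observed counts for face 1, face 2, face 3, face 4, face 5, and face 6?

For a Dirichlet(α) prior with multinomial counts c, the posterior is Dirichlet(α + c) componentwise.
Counts are posterior − prior componentwise: 22−4=18, 15−10=5, 18−5=13, 20−7=13, 13−9=4, 26−2=24.

counts (18, 5, 13, 13, 4, 24)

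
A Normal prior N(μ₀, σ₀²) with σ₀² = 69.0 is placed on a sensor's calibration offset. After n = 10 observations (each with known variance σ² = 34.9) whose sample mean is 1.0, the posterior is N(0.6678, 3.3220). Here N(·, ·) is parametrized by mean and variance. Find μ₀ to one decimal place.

μ₀ = -5.9

With known observation variance, the Normal–Normal posterior has precision τ_n = τ₀ + n/σ² and mean μ_n = (τ₀μ₀ + (n/σ²)x̄)/τ_n.
Here τ₀ = 1/69.0 = 0.014493 and τ_data = 10/34.9 = 0.286533, so τ_n = 0.301026.
Rearranging for μ₀: μ₀ = (μ_n·τ_n − τ_data·x̄)/τ₀ = (0.6678·0.301026 − 0.286533·1.0) / 0.014493 = -0.085508/0.014493 ≈ -5.9.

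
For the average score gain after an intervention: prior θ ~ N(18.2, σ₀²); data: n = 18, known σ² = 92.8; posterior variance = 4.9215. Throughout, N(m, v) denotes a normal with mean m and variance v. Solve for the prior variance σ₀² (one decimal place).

σ₀² = 108.4

For the Normal–Normal model with known σ², precisions add: τ_n = τ₀ + n/σ².
So 1/σ₀² = 1/4.9215 − 18/92.8 = 0.203190 − 0.193966 = 0.009224.
Hence σ₀² = 1/0.009224 ≈ 108.4.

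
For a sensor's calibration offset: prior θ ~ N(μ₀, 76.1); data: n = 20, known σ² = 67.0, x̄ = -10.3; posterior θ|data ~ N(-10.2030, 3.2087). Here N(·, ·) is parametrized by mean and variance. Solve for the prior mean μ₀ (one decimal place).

μ₀ = -8.0

With known observation variance, the Normal–Normal posterior has precision τ_n = τ₀ + n/σ² and mean μ_n = (τ₀μ₀ + (n/σ²)x̄)/τ_n.
Here τ₀ = 1/76.1 = 0.013141 and τ_data = 20/67.0 = 0.298507, so τ_n = 0.311648.
Rearranging for μ₀: μ₀ = (μ_n·τ_n − τ_data·x̄)/τ₀ = (-10.2030·0.311648 − 0.298507·-10.3) / 0.013141 = -0.105122/0.013141 ≈ -8.0.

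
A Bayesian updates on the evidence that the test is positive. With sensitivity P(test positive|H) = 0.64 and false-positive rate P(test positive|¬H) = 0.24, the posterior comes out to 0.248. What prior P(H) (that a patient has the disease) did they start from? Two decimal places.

P(H) = 0.11

In odds form, posterior odds = prior odds × likelihood ratio, so prior odds = posterior odds ÷ LR.
Posterior odds = 0.248/(1−0.248) = 0.3298. LR = 0.64/0.24 = 2.6667.
Prior odds = 0.3298/2.6667 = 0.1237, so P(H) = 0.1237/(1+0.1237) ≈ 0.11.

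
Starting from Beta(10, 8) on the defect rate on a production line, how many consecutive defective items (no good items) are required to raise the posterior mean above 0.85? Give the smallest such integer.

After k defective items and 0 good items the posterior is Beta(10+k, 8), with mean (10+k)/(10+8+k).
Set (10+k)/(18+k) > 0.85 and solve: k > (0.85·18 − 10)/(1 − 0.85) = 35.333.
The smallest integer exceeding 35.333 is 36, and checking k=36: (46)/(54) = 0.8519 > 0.85.

k = 36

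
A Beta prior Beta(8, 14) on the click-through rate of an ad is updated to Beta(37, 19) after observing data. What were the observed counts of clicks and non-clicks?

29 clicks and 5 non-clicks

Beta is conjugate to the binomial likelihood: posterior = Beta(a+s, b+f).
Match parameters: s=37−8=29, f=19−14=5.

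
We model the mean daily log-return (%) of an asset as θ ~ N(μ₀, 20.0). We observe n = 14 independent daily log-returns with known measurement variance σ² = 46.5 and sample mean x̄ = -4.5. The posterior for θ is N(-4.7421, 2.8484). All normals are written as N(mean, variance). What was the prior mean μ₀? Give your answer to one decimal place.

With known observation variance, the Normal–Normal posterior has precision τ_n = τ₀ + n/σ² and mean μ_n = (τ₀μ₀ + (n/σ²)x̄)/τ_n.
Here τ₀ = 1/20.0 = 0.050000 and τ_data = 14/46.5 = 0.301075, so τ_n = 0.351075.
Rearranging for μ₀: μ₀ = (μ_n·τ_n − τ_data·x̄)/τ₀ = (-4.7421·0.351075 − 0.301075·-4.5) / 0.050000 = -0.309995/0.050000 ≈ -6.2.

μ₀ = -6.2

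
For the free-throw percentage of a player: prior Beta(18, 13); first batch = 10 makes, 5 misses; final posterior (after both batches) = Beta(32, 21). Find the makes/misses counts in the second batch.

4 makes and 3 misses

Sequential conjugate updates are equivalent to a single update on the pooled data, so total successes = posterior α − prior α and total failures = posterior β − prior β.
Total across both batches: 32−18=14 makes, 21−13=8 misses.
Subtract the first batch: 14−10=4 makes and 8−5=3 misses.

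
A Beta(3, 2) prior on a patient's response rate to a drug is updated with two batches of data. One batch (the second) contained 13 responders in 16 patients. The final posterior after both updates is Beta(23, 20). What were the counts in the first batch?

Sequential conjugate updates are equivalent to a single update on the pooled data, so total successes = posterior α − prior α and total failures = posterior β − prior β.
Total across both batches: 23−3=20 responders, 20−2=18 non-responders.
Subtract the second batch: 20−13=7 responders and 18−3=15 non-responders.

7 responders and 15 non-responders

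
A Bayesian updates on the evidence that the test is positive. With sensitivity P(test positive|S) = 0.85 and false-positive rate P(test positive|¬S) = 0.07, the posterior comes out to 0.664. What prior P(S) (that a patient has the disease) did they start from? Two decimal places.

P(S) = 0.14

Bayes' rule in odds form gives O(S|E) = O(S)·[P(E|S)/P(E|¬S)], hence O(S) = O(S|E)/LR.
Posterior odds = 0.664/(1−0.664) = 1.9762. LR = 0.85/0.07 = 12.1429.
Prior odds = 1.9762/12.1429 = 0.1627, so P(S) = 0.1627/(1+0.1627) ≈ 0.14.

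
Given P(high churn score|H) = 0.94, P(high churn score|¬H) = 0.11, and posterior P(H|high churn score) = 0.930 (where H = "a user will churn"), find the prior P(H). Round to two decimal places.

In odds form, posterior odds = prior odds × likelihood ratio, so prior odds = posterior odds ÷ LR.
Posterior odds = 0.930/(1−0.930) = 13.2857. LR = 0.94/0.11 = 8.5455.
Prior odds = 13.2857/8.5455 = 1.5547, so P(H) = 1.5547/(1+1.5547) ≈ 0.61.

P(H) = 0.61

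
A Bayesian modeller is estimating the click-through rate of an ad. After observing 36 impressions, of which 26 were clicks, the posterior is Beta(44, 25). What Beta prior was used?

Beta(18, 15)

A Beta(a, b) prior with s successes and f failures in binomial data gives a Beta(a+s, b+f) posterior.
So a = 44 − 26 = 18 and b = 25 − 10 = 15.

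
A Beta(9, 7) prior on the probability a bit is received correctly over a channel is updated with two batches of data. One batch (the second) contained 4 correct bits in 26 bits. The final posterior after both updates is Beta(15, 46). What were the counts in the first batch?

2 correct bits and 17 errors

Because Beta–binomial updating is additive in the counts, the combined data contributed (α_post−α_prior, β_post−β_prior) successes and failures.
Total across both batches: 15−9=6 correct bits, 46−7=39 errors.
Subtract the second batch: 6−4=2 correct bits and 39−22=17 errors.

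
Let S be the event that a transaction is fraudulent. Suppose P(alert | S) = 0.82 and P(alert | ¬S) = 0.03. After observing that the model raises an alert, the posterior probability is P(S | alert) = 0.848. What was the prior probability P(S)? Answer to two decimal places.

P(S) = 0.17

Bayes' rule in odds form gives O(S|E) = O(S)·[P(E|S)/P(E|¬S)], hence O(S) = O(S|E)/LR.
Posterior odds = 0.848/(1−0.848) = 5.5789. LR = 0.82/0.03 = 27.3333.
Prior odds = 5.5789/27.3333 = 0.2041, so P(S) = 0.2041/(1+0.2041) ≈ 0.17.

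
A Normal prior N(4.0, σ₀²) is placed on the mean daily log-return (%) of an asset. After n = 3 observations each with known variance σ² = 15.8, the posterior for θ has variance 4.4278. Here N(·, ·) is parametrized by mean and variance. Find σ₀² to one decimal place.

Posterior precision equals prior precision plus data precision: 1/σ_n² = 1/σ₀² + n/σ².
So 1/σ₀² = 1/4.4278 − 3/15.8 = 0.225846 − 0.189873 = 0.035973.
Hence σ₀² = 1/0.035973 ≈ 27.8.

σ₀² = 27.8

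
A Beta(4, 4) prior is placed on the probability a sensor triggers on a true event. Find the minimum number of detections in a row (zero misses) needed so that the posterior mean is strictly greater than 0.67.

k = 5

After k detections and 0 misses the posterior is Beta(4+k, 4), with mean (4+k)/(4+4+k).
Set (4+k)/(8+k) > 0.67 and solve: k > (0.67·8 − 4)/(1 − 0.67) = 4.121.
The smallest integer exceeding 4.121 is 5.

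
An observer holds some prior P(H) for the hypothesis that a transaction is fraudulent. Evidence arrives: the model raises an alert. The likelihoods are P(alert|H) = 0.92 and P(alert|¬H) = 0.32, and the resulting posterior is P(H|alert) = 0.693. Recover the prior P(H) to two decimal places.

P(H) = 0.44

In odds form, posterior odds = prior odds × likelihood ratio, so prior odds = posterior odds ÷ LR.
Posterior odds = 0.693/(1−0.693) = 2.2573. LR = 0.92/0.32 = 2.8750.
Prior odds = 2.2573/2.8750 = 0.7851, so P(H) = 0.7851/(1+0.7851) ≈ 0.44.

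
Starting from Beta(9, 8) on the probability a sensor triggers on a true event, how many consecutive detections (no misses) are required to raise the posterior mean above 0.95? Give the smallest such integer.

After k detections and 0 misses the posterior is Beta(9+k, 8), with mean (9+k)/(9+8+k).
Set (9+k)/(17+k) > 0.95 and solve: k > (0.95·17 − 9)/(1 − 0.95) = 143.000.
The smallest integer exceeding 143.000 is 144.

k = 144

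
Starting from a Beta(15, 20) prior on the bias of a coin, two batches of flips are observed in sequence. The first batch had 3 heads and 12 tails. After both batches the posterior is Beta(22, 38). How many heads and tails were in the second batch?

4 heads and 6 tails

Because Beta–binomial updating is additive in the counts, the combined data contributed (α_post−α_prior, β_post−β_prior) successes and failures.
Total across both batches: 22−15=7 heads, 38−20=18 tails.
Subtract the first batch: 7−3=4 heads and 18−12=6 tails.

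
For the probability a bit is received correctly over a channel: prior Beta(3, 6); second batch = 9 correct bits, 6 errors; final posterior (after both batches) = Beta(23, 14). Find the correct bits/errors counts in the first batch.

11 correct bits and 2 errors

Because Beta–binomial updating is additive in the counts, the combined data contributed (α_post−α_prior, β_post−β_prior) successes and failures.
Total across both batches: 23−3=20 correct bits, 14−6=8 errors.
Subtract the second batch: 20−9=11 correct bits and 8−6=2 errors.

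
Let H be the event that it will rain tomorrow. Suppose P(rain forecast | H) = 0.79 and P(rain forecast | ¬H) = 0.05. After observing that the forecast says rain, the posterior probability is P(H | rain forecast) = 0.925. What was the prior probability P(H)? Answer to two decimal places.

In odds form, posterior odds = prior odds × likelihood ratio, so prior odds = posterior odds ÷ LR.
Posterior odds = 0.925/(1−0.925) = 12.3333. LR = 0.79/0.05 = 15.8000.
Prior odds = 12.3333/15.8000 = 0.7806, so P(H) = 0.7806/(1+0.7806) ≈ 0.44.

P(H) = 0.44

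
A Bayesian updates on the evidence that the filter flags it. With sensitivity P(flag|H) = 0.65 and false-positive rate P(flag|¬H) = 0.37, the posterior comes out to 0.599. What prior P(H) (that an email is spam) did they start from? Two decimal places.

P(H) = 0.46

Bayes' rule in odds form gives O(H|E) = O(H)·[P(E|H)/P(E|¬H)], hence O(H) = O(H|E)/LR.
Posterior odds = 0.599/(1−0.599) = 1.4938. LR = 0.65/0.37 = 1.7568.
Prior odds = 1.4938/1.7568 = 0.8503, so P(H) = 0.8503/(1+0.8503) ≈ 0.46.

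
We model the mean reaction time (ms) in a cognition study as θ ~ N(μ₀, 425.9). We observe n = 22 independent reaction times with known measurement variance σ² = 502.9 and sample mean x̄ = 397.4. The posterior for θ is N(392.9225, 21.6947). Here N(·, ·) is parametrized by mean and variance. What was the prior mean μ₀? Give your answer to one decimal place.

With known observation variance, the Normal–Normal posterior has precision τ_n = τ₀ + n/σ² and mean μ_n = (τ₀μ₀ + (n/σ²)x̄)/τ_n.
Here τ₀ = 1/425.9 = 0.002348 and τ_data = 22/502.9 = 0.043746, so τ_n = 0.046094.
Rearranging for μ₀: μ₀ = (μ_n·τ_n − τ_data·x̄)/τ₀ = (392.9225·0.046094 − 0.043746·397.4) / 0.002348 = 0.726709/0.002348 ≈ 309.5.

μ₀ = 309.5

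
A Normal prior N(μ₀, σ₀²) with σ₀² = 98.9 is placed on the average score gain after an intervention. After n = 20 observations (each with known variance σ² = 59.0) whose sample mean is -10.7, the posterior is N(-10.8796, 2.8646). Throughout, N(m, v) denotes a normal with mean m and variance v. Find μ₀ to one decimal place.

μ₀ = -16.9

With known observation variance, the Normal–Normal posterior has precision τ_n = τ₀ + n/σ² and mean μ_n = (τ₀μ₀ + (n/σ²)x̄)/τ_n.
Here τ₀ = 1/98.9 = 0.010111 and τ_data = 20/59.0 = 0.338983, so τ_n = 0.349094.
Rearranging for μ₀: μ₀ = (μ_n·τ_n − τ_data·x̄)/τ₀ = (-10.8796·0.349094 − 0.338983·-10.7) / 0.010111 = -0.170885/0.010111 ≈ -16.9.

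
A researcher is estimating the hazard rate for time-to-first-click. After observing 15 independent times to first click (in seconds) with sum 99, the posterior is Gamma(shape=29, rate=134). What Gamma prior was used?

Gamma–exponential conjugacy: posterior shape = α + n, posterior rate = β + Σtᵢ.
So α = 29 − 15 = 14 and β = 134 − 99 = 35.

Gamma(shape=14, rate=35)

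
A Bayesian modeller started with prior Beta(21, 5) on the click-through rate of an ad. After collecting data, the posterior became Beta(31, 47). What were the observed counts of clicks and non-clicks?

Beta is conjugate to the binomial likelihood: posterior = Beta(α+s, β+f).
So s = 31 − 21 = 10 and f = 47 − 5 = 42.

10 clicks and 42 non-clicks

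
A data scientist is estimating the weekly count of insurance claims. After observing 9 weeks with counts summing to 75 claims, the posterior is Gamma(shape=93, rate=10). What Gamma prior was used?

Gamma–Poisson conjugacy: posterior shape = α + Σxᵢ, posterior rate = β + n.
So α = 93 − 75 = 18 and β = 10 − 9 = 1.

Gamma(shape=18, rate=1)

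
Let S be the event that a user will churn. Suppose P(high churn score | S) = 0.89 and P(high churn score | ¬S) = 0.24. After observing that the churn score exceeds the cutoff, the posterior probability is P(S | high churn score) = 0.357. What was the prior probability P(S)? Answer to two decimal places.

In odds form, posterior odds = prior odds × likelihood ratio, so prior odds = posterior odds ÷ LR.
Posterior odds = 0.357/(1−0.357) = 0.5552. LR = 0.89/0.24 = 3.7083.
Prior odds = 0.5552/3.7083 = 0.1497, so P(S) = 0.1497/(1+0.1497) ≈ 0.13.

P(S) = 0.13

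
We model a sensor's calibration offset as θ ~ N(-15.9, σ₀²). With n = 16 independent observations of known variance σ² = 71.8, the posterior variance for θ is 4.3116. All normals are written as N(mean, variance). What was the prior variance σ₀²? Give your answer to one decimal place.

For the Normal–Normal model with known σ², precisions add: τ_n = τ₀ + n/σ².
So 1/σ₀² = 1/4.3116 − 16/71.8 = 0.231932 − 0.222841 = 0.009091.
Hence σ₀² = 1/0.009091 ≈ 110.0.

σ₀² = 110.0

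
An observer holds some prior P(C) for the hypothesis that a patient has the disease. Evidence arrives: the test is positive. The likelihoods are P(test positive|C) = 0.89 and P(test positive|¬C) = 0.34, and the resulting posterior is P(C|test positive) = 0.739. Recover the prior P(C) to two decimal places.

Bayes' rule in odds form gives O(C|E) = O(C)·[P(E|C)/P(E|¬C)], hence O(C) = O(C|E)/LR.
Posterior odds = 0.739/(1−0.739) = 2.8314. LR = 0.89/0.34 = 2.6176.
Prior odds = 2.8314/2.6176 = 1.0817, so P(C) = 1.0817/(1+1.0817) ≈ 0.52.

P(C) = 0.52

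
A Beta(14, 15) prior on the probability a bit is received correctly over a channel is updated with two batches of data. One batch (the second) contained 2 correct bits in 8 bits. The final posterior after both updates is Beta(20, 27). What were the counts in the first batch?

4 correct bits and 6 errors

Sequential conjugate updates are equivalent to a single update on the pooled data, so total successes = posterior α − prior α and total failures = posterior β − prior β.
Total across both batches: 20−14=6 correct bits, 27−15=12 errors.
Subtract the second batch: 6−2=4 correct bits and 12−6=6 errors.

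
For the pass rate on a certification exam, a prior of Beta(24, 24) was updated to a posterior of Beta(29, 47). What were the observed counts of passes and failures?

A Beta(a, b) prior with s successes and f failures in binomial data gives a Beta(a+s, b+f) posterior.
Match parameters: s=29−24=5, f=47−24=23.

5 passes and 23 failures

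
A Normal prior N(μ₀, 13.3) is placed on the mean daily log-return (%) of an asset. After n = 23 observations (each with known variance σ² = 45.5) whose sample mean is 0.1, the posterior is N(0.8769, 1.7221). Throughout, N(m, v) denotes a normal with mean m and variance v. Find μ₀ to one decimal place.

With known observation variance, the Normal–Normal posterior has precision τ_n = τ₀ + n/σ² and mean μ_n = (τ₀μ₀ + (n/σ²)x̄)/τ_n.
Here τ₀ = 1/13.3 = 0.075188 and τ_data = 23/45.5 = 0.505495, so τ_n = 0.580683.
Rearranging for μ₀: μ₀ = (μ_n·τ_n − τ_data·x̄)/τ₀ = (0.8769·0.580683 − 0.505495·0.1) / 0.075188 = 0.458651/0.075188 ≈ 6.1.

μ₀ = 6.1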